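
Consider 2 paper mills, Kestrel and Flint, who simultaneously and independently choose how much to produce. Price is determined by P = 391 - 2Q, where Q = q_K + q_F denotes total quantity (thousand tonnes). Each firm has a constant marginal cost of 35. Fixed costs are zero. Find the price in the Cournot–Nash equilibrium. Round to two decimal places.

Each firm earns π_i = (391 - 2Q)q_i - 35q_i.
Setting ∂π_i/∂q_i = 0 with rivals' quantities fixed: 356 - 4q_i - 2q_j = 0.
By symmetry each firm produces the same amount; substituting q_j = q_i yields q_i = 356/6 = 178/3.
Total output Q = 356/3, so price P = 391 - 2·(356/3) = 461/3.

153.67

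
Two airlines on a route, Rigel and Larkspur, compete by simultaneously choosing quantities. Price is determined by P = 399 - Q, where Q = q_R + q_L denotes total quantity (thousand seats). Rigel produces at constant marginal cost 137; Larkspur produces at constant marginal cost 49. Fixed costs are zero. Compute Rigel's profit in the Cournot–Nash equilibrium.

Rigel's profit: π_R = (399 - Q)q_R - (137q_R). Setting ∂π_R/∂q_R = 0: 262 - 2q_R - (q_L) = 0.
Larkspur's first-order condition: 350 - 2q_L - (q_R) = 0.
Rearranging gives the reaction functions q_R = (262 - q_L)/2 and q_L = (350 - q_R)/2.
Substituting one into the other gives q_R = 58 and q_L = 146.
Price P = 399 - 204 = 195.
Rigel's profit: (195 - 137)·58 = 3364.

3364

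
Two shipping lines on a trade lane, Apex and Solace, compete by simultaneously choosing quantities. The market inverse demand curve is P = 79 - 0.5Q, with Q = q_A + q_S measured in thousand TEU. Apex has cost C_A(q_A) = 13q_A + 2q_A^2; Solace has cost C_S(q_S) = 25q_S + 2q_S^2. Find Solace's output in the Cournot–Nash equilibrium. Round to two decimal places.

Apex's profit: π_A = (79 - 0.5Q)q_A - (13q_A + 2q_A²). Setting ∂π_A/∂q_A = 0: 66 - 5q_A - (1/2)(q_S) = 0.
Solace's profit: π_S = (79 - 0.5Q)q_S - (25q_S + 2q_S²). Setting ∂π_S/∂q_S = 0: 54 - 5q_S - (1/2)(q_A) = 0.
Rearranging gives the reaction functions q_A = (66 - (1/2)q_S)/5 and q_S = (54 - (1/2)q_A)/5.
Solving the pair: q_A = 404/33, q_S = 316/33.

9.58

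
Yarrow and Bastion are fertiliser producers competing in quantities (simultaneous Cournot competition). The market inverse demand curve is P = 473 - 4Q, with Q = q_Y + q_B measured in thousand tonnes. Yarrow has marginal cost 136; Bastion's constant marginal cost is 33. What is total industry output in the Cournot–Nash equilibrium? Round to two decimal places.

64.75

Yarrow's profit: π_Y = (473 - 4Q)q_Y - (136q_Y). Setting ∂π_Y/∂q_Y = 0: 337 - 8q_Y - 4(q_B) = 0.
Bastion's first-order condition: 440 - 8q_B - 4(q_Y) = 0.
Best responses: q_Y = (337 - 4q_B)/8, q_B = (440 - 4q_Y)/8.
Substituting one into the other gives q_Y = 39/2 and q_B = 181/4.
Total output Q = 39/2 + 181/4 = 259/4.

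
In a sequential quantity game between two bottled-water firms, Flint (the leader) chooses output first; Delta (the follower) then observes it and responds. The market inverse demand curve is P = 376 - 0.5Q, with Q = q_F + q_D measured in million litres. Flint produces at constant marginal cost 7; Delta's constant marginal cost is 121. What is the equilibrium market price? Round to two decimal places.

127.75

Solve by backward induction. Given q_F, the follower Delta maximises π_D = (376 - (1/2)q_F - (1/2)q_D)q_D - 121q_D.
∂π_D/∂q_D = 255 - (1/2)q_F - q_D = 0 gives the reaction function q_D = (255 - (1/2)q_F).
Flint substitutes q_D(q_F) into its own profit: π_F = q_F(376 - (1/2)q_F - (255 - (1/2)q_F)/2) - 7q_F = (497/2 - (1/4)q_F)q_F - 7q_F.
Leader FOC: 483/2 - (1/2)q_F = 0, so q_F = 483.
Then q_D = (255 - (1/2)·483) = 27/2.
Total output Q = 993/2, so price P = 376 - (1/2)·(993/2) = 511/4.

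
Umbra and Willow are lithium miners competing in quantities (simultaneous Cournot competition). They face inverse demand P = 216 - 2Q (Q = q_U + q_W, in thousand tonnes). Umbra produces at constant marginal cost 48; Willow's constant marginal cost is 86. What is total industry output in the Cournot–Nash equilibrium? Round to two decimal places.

49.67

Umbra's profit: π_U = (216 - 2Q)q_U - (48q_U). Setting ∂π_U/∂q_U = 0: 168 - 4q_U - 2(q_W) = 0.
Willow's first-order condition: 130 - 4q_W - 2(q_U) = 0.
So q_U = (168 - 2q_W)/4 and q_W = (130 - 2q_U)/4.
Substituting one into the other gives q_U = 103/3 and q_W = 46/3.
Total output Q = 103/3 + 46/3 = 149/3.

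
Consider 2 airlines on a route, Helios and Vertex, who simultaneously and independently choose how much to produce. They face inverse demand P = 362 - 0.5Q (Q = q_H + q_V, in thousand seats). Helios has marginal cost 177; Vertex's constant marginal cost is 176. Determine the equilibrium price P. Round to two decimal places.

238.33

Helios's profit: π_H = (362 - 0.5Q)q_H - (177q_H). Setting ∂π_H/∂q_H = 0: 185 - q_H - (1/2)(q_V) = 0.
Vertex's first-order condition: 186 - q_V - (1/2)(q_H) = 0.
Best responses: q_H = (185 - (1/2)q_V), q_V = (186 - (1/2)q_H).
Substituting one into the other gives q_H = 368/3 and q_V = 374/3.
Total output Q = 742/3, so price P = 362 - (1/2)·(742/3) = 715/3.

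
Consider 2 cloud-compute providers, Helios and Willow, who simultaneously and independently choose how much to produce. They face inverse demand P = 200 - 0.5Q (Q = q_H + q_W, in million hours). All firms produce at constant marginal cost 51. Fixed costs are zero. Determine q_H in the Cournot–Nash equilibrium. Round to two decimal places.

Each firm earns π_i = (200 - 0.5Q)q_i - 51q_i.
Setting ∂π_i/∂q_i = 0 with rivals' quantities fixed: 149 - q_i - (1/2)q_j = 0.
With identical firms every q_j equals q_i, so q_j = q_i and 149 = (3/2)q_i, giving q_i = 298/3.

99.33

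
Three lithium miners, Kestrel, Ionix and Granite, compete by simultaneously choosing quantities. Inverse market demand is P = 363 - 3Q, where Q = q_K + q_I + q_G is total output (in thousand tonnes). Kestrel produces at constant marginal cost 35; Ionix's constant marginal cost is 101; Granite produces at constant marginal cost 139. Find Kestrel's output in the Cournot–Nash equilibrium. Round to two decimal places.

41.50

Kestrel's profit: π_K = (363 - 3Q)q_K - (35q_K). Setting ∂π_K/∂q_K = 0: 328 - 6q_K - 3(q_I + q_G) = 0.
Ionix's profit: π_I = (363 - 3Q)q_I - (101q_I). Setting ∂π_I/∂q_I = 0: 262 - 6q_I - 3(q_K + q_G) = 0.
Granite's profit: π_G = (363 - 3Q)q_G - (139q_G). Setting ∂π_G/∂q_G = 0: 224 - 6q_G - 3(q_K + q_I) = 0.
Adding the 3 conditions: 814 − 6Q − 6Q = 0, i.e. Q = 407/6.
Back-substituting: q_K = (328 − 407/2)/3 = 83/2, q_I = (262 − 407/2)/3 = 39/2, q_G = (224 − 407/2)/3 = 41/6.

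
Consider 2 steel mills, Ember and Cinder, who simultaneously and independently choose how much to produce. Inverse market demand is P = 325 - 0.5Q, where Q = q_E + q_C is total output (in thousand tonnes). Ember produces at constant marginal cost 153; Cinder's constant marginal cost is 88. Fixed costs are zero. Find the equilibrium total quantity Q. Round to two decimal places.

Ember's profit: π_E = (325 - 0.5Q)q_E - (153q_E). Setting ∂π_E/∂q_E = 0: 172 - q_E - (1/2)(q_C) = 0.
Cinder's first-order condition: 237 - q_C - (1/2)(q_E) = 0.
Rearranging gives the reaction functions q_E = (172 - (1/2)q_C) and q_C = (237 - (1/2)q_E).
Solving the pair: q_E = 214/3, q_C = 604/3.
Total output Q = 214/3 + 604/3 = 818/3.

272.67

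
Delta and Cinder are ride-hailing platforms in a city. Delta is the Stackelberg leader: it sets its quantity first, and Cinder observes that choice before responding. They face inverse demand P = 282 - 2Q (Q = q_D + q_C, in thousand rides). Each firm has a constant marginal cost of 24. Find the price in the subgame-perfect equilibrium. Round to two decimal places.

88.50

Solve by backward induction. Given q_D, the follower Cinder maximises π_C = (282 - 2q_D - 2q_C)q_C - 24q_C.
Follower FOC: 258 - 2q_D - 4q_C = 0, so q_C(q_D) = (258 - 2q_D)/4.
Delta substitutes q_C(q_D) into its own profit: π_D = q_D(282 - 2q_D - (258 - 2q_D)/2) - 24q_D = (153 - q_D)q_D - 24q_D.
Leader FOC: 129 - 2q_D = 0, so q_D = 129/2.
Then q_C = (258 - 2·(129/2))/4 = 129/4.
Total output Q = 387/4, so price P = 282 - 2·(387/4) = 177/2.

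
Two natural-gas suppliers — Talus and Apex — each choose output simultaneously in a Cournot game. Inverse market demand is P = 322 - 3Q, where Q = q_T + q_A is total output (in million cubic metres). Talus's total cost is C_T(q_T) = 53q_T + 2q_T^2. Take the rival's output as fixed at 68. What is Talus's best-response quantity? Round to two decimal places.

With the rival's output fixed at 68, Talus's profit is π_T = (322 - 3·68 - 3q_T)q_T - (53q_T + 2q_T²) = (118 - 3q_T)q_T - (53q_T + 2q_T²).
∂π_T/∂q_T = 65 - 10q_T = 0, so q_T = 13/2.

6.50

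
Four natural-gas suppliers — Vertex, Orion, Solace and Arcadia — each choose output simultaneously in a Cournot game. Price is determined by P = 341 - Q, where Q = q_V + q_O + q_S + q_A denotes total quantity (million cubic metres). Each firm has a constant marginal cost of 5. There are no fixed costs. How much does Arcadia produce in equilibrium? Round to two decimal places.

67.20

Each firm earns π_i = (341 - Q)q_i - 5q_i.
Setting ∂π_i/∂q_i = 0 with rivals' quantities fixed: 336 - 2q_i - Σ_{j≠i} q_j = 0.
By symmetry each firm produces the same amount; substituting Σ_{j≠i} q_j = 3q_i yields q_i = 336/5.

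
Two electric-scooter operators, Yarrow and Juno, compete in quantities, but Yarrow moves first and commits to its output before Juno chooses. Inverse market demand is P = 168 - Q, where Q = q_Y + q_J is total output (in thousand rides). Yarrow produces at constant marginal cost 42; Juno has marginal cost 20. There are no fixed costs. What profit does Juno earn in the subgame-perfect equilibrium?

The follower Juno best-responds to any q_Y: π_J = (168 - Q)q_J - 20q_J.
∂π_J/∂q_J = 148 - q_Y - 2q_J = 0 gives the reaction function q_J = (148 - q_Y)/2.
The leader anticipates this reaction. Substituting into P = 168 - Q gives P = 94 - (1/2)q_Y, so π_Y = (94 - (1/2)q_Y)q_Y - 42q_Y.
Leader FOC: 52 - q_Y = 0, so q_Y = 52.
Then q_J = (148 - 52)/2 = 48.
Price P = 168 - 100 = 68.
Juno's profit: (68 - 20)·48 = 2304.

2304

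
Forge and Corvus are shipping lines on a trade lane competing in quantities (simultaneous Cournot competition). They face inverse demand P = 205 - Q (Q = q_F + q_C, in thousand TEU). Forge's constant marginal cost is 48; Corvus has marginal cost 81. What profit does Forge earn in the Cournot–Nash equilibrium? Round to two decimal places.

4011.11

Forge's profit: π_F = (205 - Q)q_F - (48q_F). Setting ∂π_F/∂q_F = 0: 157 - 2q_F - (q_C) = 0.
Corvus's first-order condition: 124 - 2q_C - (q_F) = 0.
Best responses: q_F = (157 - q_C)/2, q_C = (124 - q_F)/2.
Substituting one into the other gives q_F = 190/3 and q_C = 91/3.
Price P = 205 - 281/3 = 334/3.
Forge's profit: (334/3 - 48)·(190/3) = 4011.1111.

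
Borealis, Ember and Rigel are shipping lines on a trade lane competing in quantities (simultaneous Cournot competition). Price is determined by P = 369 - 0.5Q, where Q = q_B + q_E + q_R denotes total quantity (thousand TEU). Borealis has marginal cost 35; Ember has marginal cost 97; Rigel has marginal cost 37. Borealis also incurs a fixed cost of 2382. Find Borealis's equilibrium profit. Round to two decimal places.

Borealis's profit: π_B = (369 - 0.5Q)q_B - (35q_B). Setting ∂π_B/∂q_B = 0: 334 - q_B - (1/2)(q_E + q_R) = 0.
Ember's first-order condition: 272 - q_E - (1/2)(q_B + q_R) = 0.
Rigel's profit: π_R = (369 - 0.5Q)q_R - (37q_R). Setting ∂π_R/∂q_R = 0: 332 - q_R - (1/2)(q_B + q_E) = 0.
Adding the 3 first-order conditions: 938 − 2Q = 0, so Q = 469.
Back-substituting: q_B = (334 − 469/2)/(1/2) = 199, q_E = (272 − 469/2)/(1/2) = 75, q_R = (332 − 469/2)/(1/2) = 195.
Price P = 369 - (1/2)·469 = 269/2.
Borealis's profit: (269/2 - 35)·199 - 2382 = 17418.5000.

17418.50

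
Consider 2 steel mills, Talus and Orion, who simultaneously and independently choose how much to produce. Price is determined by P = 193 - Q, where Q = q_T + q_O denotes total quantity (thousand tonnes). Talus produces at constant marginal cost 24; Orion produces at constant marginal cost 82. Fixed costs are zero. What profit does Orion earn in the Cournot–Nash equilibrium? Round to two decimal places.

312.11

Talus's profit: π_T = (193 - Q)q_T - (24q_T). Setting ∂π_T/∂q_T = 0: 169 - 2q_T - (q_O) = 0.
Orion's profit: π_O = (193 - Q)q_O - (82q_O). Setting ∂π_O/∂q_O = 0: 111 - 2q_O - (q_T) = 0.
Best responses: q_T = (169 - q_O)/2, q_O = (111 - q_T)/2.
Solving the pair: q_T = 227/3, q_O = 53/3.
Price P = 193 - 280/3 = 299/3.
Orion's profit: (299/3 - 82)·(53/3) = 312.1111.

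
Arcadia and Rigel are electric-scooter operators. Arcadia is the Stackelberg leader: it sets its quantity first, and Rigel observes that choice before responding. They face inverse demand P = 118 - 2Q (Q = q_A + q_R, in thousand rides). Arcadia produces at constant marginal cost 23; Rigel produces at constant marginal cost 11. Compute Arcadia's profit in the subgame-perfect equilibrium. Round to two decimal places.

Solve by backward induction. Given q_A, the follower Rigel maximises π_R = (118 - 2q_A - 2q_R)q_R - 11q_R.
Setting the follower's marginal profit to zero, 107 - 2q_A - 4q_R = 0, i.e. q_R = (107 - 2q_A)/4.
Arcadia substitutes q_R(q_A) into its own profit: π_A = q_A(118 - 2q_A - (107 - 2q_A)/2) - 23q_A = (129/2 - q_A)q_A - 23q_A.
Leader FOC: 83/2 - 2q_A = 0, so q_A = 83/4.
Then q_R = (107 - 2·(83/4))/4 = 131/8.
Price P = 118 - 2·(297/8) = 175/4.
Arcadia's profit: (175/4 - 23)·(83/4) = 430.5625.

430.56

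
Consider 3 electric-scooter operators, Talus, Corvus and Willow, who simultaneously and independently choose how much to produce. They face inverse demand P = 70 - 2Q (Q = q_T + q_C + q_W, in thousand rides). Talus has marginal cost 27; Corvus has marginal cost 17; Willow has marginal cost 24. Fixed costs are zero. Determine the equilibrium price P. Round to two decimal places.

34.50

Talus's profit: π_T = (70 - 2Q)q_T - (27q_T). Setting ∂π_T/∂q_T = 0: 43 - 4q_T - 2(q_C + q_W) = 0.
Corvus's profit: π_C = (70 - 2Q)q_C - (17q_C). Setting ∂π_C/∂q_C = 0: 53 - 4q_C - 2(q_T + q_W) = 0.
Willow's profit: π_W = (70 - 2Q)q_W - (24q_W). Setting ∂π_W/∂q_W = 0: 46 - 4q_W - 2(q_T + q_C) = 0.
Adding the 3 conditions: 142 − 4Q − 4Q = 0, i.e. Q = 71/4.
Back-substituting: q_T = (43 − 71/2)/2 = 15/4, q_C = (53 − 71/2)/2 = 35/4, q_W = (46 − 71/2)/2 = 21/4.
Total output Q = 71/4, so price P = 70 - 2·(71/4) = 69/2.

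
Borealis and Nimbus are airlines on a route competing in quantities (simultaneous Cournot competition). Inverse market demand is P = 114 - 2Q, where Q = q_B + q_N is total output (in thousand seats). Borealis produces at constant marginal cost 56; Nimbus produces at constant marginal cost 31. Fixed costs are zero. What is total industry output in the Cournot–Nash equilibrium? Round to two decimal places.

Borealis's profit: π_B = (114 - 2Q)q_B - (56q_B). Setting ∂π_B/∂q_B = 0: 58 - 4q_B - 2(q_N) = 0.
Nimbus's first-order condition: 83 - 4q_N - 2(q_B) = 0.
Rearranging gives the reaction functions q_B = (58 - 2q_N)/4 and q_N = (83 - 2q_B)/4.
Solving the pair: q_B = 11/2, q_N = 18.
Total output Q = 11/2 + 18 = 47/2.

23.50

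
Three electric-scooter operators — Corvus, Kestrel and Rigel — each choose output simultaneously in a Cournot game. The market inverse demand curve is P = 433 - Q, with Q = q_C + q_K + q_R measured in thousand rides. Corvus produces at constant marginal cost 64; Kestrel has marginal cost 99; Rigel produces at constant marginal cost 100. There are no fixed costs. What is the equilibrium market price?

174

Corvus's profit: π_C = (433 - Q)q_C - (64q_C). Setting ∂π_C/∂q_C = 0: 369 - 2q_C - (q_K + q_R) = 0.
Kestrel's first-order condition: 334 - 2q_K - (q_C + q_R) = 0.
Rigel's profit: π_R = (433 - Q)q_R - (100q_R). Setting ∂π_R/∂q_R = 0: 333 - 2q_R - (q_C + q_K) = 0.
Adding the 3 first-order conditions: 1036 − 4Q = 0, so Q = 259.
Back-substituting: q_C = (369 − 259) = 110, q_K = (334 − 259) = 75, q_R = (333 − 259) = 74.
Total output Q = 259, so price P = 433 - 259 = 174.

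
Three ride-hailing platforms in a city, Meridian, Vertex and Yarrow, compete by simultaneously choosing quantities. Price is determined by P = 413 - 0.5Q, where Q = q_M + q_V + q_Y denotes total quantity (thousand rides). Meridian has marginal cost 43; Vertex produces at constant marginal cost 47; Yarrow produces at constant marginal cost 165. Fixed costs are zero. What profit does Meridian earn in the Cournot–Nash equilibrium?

30752

Meridian's profit: π_M = (413 - 0.5Q)q_M - (43q_M). Setting ∂π_M/∂q_M = 0: 370 - q_M - (1/2)(q_V + q_Y) = 0.
Vertex's first-order condition: 366 - q_V - (1/2)(q_M + q_Y) = 0.
Yarrow's profit: π_Y = (413 - 0.5Q)q_Y - (165q_Y). Setting ∂π_Y/∂q_Y = 0: 248 - q_Y - (1/2)(q_M + q_V) = 0.
Adding the 3 first-order conditions: 984 − 2Q = 0, so Q = 492.
Back-substituting: q_M = (370 − 246)/(1/2) = 248, q_V = (366 − 246)/(1/2) = 240, q_Y = (248 − 246)/(1/2) = 4.
Price P = 413 - (1/2)·492 = 167.
Meridian's profit: (167 - 43)·248 = 30752.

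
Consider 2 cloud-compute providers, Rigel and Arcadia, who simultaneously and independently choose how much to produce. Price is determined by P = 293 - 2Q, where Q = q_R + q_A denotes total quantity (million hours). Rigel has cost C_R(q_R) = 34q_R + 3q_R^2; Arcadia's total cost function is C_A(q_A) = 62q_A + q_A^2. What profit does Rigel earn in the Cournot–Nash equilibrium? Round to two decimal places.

1901.25

Rigel's profit: π_R = (293 - 2Q)q_R - (34q_R + 3q_R²). Setting ∂π_R/∂q_R = 0: 259 - 10q_R - 2(q_A) = 0.
Arcadia's first-order condition: 231 - 6q_A - 2(q_R) = 0.
Best responses: q_R = (259 - 2q_A)/10, q_A = (231 - 2q_R)/6.
Solving the pair: q_R = 39/2, q_A = 32.
Price P = 293 - 2·(103/2) = 190.
Rigel's profit: 190·(39/2) - 34·(39/2) - 3(39/2)² = 1901.2500.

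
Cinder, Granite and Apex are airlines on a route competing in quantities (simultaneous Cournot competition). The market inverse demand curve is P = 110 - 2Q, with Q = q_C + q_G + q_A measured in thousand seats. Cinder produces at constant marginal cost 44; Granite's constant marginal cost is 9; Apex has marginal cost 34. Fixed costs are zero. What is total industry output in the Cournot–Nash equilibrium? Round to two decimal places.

Cinder's profit: π_C = (110 - 2Q)q_C - (44q_C). Setting ∂π_C/∂q_C = 0: 66 - 4q_C - 2(q_G + q_A) = 0.
Granite's profit: π_G = (110 - 2Q)q_G - (9q_G). Setting ∂π_G/∂q_G = 0: 101 - 4q_G - 2(q_C + q_A) = 0.
Apex's first-order condition: 76 - 4q_A - 2(q_C + q_G) = 0.
Adding the 3 conditions: 243 − 4Q − 4Q = 0, i.e. Q = 243/8.
Back-substituting: q_C = (66 − 243/4)/2 = 21/8, q_G = (101 − 243/4)/2 = 161/8, q_A = (76 − 243/4)/2 = 61/8.
Total output Q = 21/8 + 161/8 + 61/8 = 243/8.

30.38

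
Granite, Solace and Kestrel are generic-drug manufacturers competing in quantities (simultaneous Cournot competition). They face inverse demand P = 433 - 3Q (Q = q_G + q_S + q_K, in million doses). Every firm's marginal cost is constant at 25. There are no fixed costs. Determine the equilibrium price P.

Each firm earns π_i = (433 - 3Q)q_i - 25q_i.
Setting ∂π_i/∂q_i = 0 with rivals' quantities fixed: 408 - 6q_i - 3·Σ_{j≠i} q_j = 0.
By symmetry each firm produces the same amount; substituting Σ_{j≠i} q_j = 2q_i yields q_i = 408/12 = 34.
Total output Q = 102, so price P = 433 - 3·102 = 127.

127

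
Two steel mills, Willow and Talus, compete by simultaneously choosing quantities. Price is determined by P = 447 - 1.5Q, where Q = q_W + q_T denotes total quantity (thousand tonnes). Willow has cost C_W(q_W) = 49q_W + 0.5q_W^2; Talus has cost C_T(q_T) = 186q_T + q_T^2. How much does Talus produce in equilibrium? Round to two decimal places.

25.18

Willow's profit: π_W = (447 - 1.5Q)q_W - (49q_W + (1/2)q_W²). Setting ∂π_W/∂q_W = 0: 398 - 4q_W - (3/2)(q_T) = 0.
Talus's profit: π_T = (447 - 1.5Q)q_T - (186q_T + q_T²). Setting ∂π_T/∂q_T = 0: 261 - 5q_T - (3/2)(q_W) = 0.
Best responses: q_W = (398 - (3/2)q_T)/4, q_T = (261 - (3/2)q_W)/5.
Substituting one into the other gives q_W = 90.0563 and q_T = 1788/71.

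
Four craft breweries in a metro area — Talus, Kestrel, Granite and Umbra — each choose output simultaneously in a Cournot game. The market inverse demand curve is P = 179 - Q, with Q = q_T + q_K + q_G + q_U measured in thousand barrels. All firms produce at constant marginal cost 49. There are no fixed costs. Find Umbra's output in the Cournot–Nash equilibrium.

A representative firm's profit is π_i = q_i(179 - Q) - 49q_i.
Setting ∂π_i/∂q_i = 0 with rivals' quantities fixed: 130 - 2q_i - Σ_{j≠i} q_j = 0.
By symmetry each firm produces the same amount; substituting Σ_{j≠i} q_j = 3q_i yields q_i = 130/5 = 26.

26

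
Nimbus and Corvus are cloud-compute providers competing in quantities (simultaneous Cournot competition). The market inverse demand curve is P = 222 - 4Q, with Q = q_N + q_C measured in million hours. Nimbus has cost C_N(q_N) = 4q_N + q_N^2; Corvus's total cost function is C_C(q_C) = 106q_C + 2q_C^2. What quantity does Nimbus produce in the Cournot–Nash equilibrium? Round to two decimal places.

20.69

Nimbus's profit: π_N = (222 - 4Q)q_N - (4q_N + q_N²). Setting ∂π_N/∂q_N = 0: 218 - 10q_N - 4(q_C) = 0.
Corvus's first-order condition: 116 - 12q_C - 4(q_N) = 0.
Best responses: q_N = (218 - 4q_C)/10, q_C = (116 - 4q_N)/12.
Substituting one into the other gives q_N = 269/13 and q_C = 36/13.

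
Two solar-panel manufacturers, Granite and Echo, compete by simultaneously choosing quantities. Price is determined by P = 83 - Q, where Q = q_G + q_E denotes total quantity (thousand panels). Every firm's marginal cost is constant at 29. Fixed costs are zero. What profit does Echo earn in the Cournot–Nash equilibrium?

324

A representative firm's profit is π_i = q_i(83 - Q) - 29q_i.
First-order condition (treating rivals' output as given): 54 - 2q_i - q_j = 0.
With identical firms every q_j equals q_i, so q_j = q_i and 54 = 3q_i, giving q_i = 18.
Price P = 83 - 36 = 47.
Echo's profit: (47 - 29)·18 = 324.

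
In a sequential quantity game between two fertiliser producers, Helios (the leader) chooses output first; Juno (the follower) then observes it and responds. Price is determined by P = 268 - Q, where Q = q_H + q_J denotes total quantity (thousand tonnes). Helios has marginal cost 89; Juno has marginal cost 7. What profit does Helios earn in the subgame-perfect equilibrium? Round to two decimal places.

1176.13

Solve by backward induction. Given q_H, the follower Juno maximises π_J = (268 - q_H - q_J)q_J - 7q_J.
Setting the follower's marginal profit to zero, 261 - q_H - 2q_J = 0, i.e. q_J = (261 - q_H)/2.
Helios substitutes q_J(q_H) into its own profit: π_H = q_H(268 - q_H - (261 - q_H)/2) - 89q_H = (275/2 - (1/2)q_H)q_H - 89q_H.
Leader FOC: 97/2 - q_H = 0, so q_H = 97/2.
Then q_J = (261 - 97/2)/2 = 425/4.
Price P = 268 - 619/4 = 453/4.
Helios's profit: (453/4 - 89)·(97/2) = 1176.1250.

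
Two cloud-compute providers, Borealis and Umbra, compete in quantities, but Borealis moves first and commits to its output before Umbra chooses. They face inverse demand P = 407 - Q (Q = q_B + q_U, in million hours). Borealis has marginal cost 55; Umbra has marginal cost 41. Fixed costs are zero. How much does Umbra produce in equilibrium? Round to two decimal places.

The follower Umbra best-responds to any q_B: π_U = (407 - Q)q_U - 41q_U.
Follower FOC: 366 - q_B - 2q_U = 0, so q_U(q_B) = (366 - q_B)/2.
The leader anticipates this reaction. Substituting into P = 407 - Q gives P = 224 - (1/2)q_B, so π_B = (224 - (1/2)q_B)q_B - 55q_B.
The leader's first-order condition 169 - q_B = 0 yields q_B = 169.
Then q_U = (366 - 169)/2 = 197/2.

98.50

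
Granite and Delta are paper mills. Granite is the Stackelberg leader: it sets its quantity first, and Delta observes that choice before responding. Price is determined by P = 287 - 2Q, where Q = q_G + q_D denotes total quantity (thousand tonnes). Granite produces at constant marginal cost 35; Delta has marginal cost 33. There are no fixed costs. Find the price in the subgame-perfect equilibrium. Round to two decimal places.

97.50

The follower Delta best-responds to any q_G: π_D = (287 - 2Q)q_D - 33q_D.
Follower FOC: 254 - 2q_G - 4q_D = 0, so q_D(q_G) = (254 - 2q_G)/4.
Granite substitutes q_D(q_G) into its own profit: π_G = q_G(287 - 2q_G - (254 - 2q_G)/2) - 35q_G = (160 - q_G)q_G - 35q_G.
The leader's first-order condition 125 - 2q_G = 0 yields q_G = 125/2.
Then q_D = (254 - 2·(125/2))/4 = 129/4.
Total output Q = 379/4, so price P = 287 - 2·(379/4) = 195/2.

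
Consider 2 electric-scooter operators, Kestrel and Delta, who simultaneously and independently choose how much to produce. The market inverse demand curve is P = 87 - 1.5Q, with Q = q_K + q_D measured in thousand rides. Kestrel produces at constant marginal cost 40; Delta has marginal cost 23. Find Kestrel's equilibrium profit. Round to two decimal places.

66.67

Kestrel's profit: π_K = (87 - 1.5Q)q_K - (40q_K). Setting ∂π_K/∂q_K = 0: 47 - 3q_K - (3/2)(q_D) = 0.
Delta's profit: π_D = (87 - 1.5Q)q_D - (23q_D). Setting ∂π_D/∂q_D = 0: 64 - 3q_D - (3/2)(q_K) = 0.
Rearranging gives the reaction functions q_K = (47 - (3/2)q_D)/3 and q_D = (64 - (3/2)q_K)/3.
Substituting one into the other gives q_K = 20/3 and q_D = 18.
Price P = 87 - (3/2)·(74/3) = 50.
Kestrel's profit: (50 - 40)·(20/3) = 200/3.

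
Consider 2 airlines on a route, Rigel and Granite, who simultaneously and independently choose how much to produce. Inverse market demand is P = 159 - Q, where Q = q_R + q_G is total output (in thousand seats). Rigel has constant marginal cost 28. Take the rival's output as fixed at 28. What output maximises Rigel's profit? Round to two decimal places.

With the rival's output fixed at 28, Rigel's profit is π_R = (159 - 28 - q_R)q_R - (28q_R) = (131 - q_R)q_R - (28q_R).
∂π_R/∂q_R = 103 - 2q_R = 0, so q_R = 103/2.

51.50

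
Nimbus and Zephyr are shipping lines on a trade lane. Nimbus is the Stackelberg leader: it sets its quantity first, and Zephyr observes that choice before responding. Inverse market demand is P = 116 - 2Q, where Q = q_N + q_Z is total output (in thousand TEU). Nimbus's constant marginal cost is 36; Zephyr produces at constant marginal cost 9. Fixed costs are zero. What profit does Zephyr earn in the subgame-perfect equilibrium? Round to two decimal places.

Solve by backward induction. Given q_N, the follower Zephyr maximises π_Z = (116 - 2q_N - 2q_Z)q_Z - 9q_Z.
∂π_Z/∂q_Z = 107 - 2q_N - 4q_Z = 0 gives the reaction function q_Z = (107 - 2q_N)/4.
The leader anticipates this reaction. Substituting into P = 116 - 2Q gives P = 125/2 - q_N, so π_N = (125/2 - q_N)q_N - 36q_N.
The leader's first-order condition 53/2 - 2q_N = 0 yields q_N = 53/4.
Then q_Z = (107 - 2·(53/4))/4 = 161/8.
Price P = 116 - 2·(267/8) = 197/4.
Zephyr's profit: (197/4 - 9)·(161/8) = 810.0313.

810.03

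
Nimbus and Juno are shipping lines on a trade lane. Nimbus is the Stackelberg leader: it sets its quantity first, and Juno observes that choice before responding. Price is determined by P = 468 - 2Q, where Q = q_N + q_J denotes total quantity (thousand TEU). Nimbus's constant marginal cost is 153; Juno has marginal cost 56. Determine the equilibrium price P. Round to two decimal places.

207.50

Solve by backward induction. Given q_N, the follower Juno maximises π_J = (468 - 2q_N - 2q_J)q_J - 56q_J.
Follower FOC: 412 - 2q_N - 4q_J = 0, so q_J(q_N) = (412 - 2q_N)/4.
Nimbus substitutes q_J(q_N) into its own profit: π_N = q_N(468 - 2q_N - (412 - 2q_N)/2) - 153q_N = (262 - q_N)q_N - 153q_N.
The leader's first-order condition 109 - 2q_N = 0 yields q_N = 109/2.
Then q_J = (412 - 2·(109/2))/4 = 303/4.
Total output Q = 521/4, so price P = 468 - 2·(521/4) = 415/2.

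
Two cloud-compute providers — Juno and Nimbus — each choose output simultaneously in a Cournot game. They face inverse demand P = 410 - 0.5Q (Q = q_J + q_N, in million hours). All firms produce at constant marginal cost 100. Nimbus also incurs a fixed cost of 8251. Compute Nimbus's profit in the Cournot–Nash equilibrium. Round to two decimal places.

A representative firm's profit is π_i = q_i(410 - 0.5Q) - 100q_i.
Setting ∂π_i/∂q_i = 0 with rivals' quantities fixed: 310 - q_i - (1/2)q_j = 0.
With identical firms every q_j equals q_i, so q_j = q_i and 310 = (3/2)q_i, giving q_i = 620/3.
Price P = 410 - (1/2)·(1240/3) = 610/3.
Nimbus's profit: (610/3 - 100)·(620/3) - 8251 = 13104.5556.

13104.56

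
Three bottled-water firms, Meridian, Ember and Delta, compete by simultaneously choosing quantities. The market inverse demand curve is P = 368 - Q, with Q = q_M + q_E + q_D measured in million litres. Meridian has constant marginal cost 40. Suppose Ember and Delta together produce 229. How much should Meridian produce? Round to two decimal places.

With rivals' combined output fixed at 229, Meridian's profit is π_M = (368 - 229 - q_M)q_M - (40q_M) = (139 - q_M)q_M - (40q_M).
∂π_M/∂q_M = 99 - 2q_M = 0, so q_M = 99/2.

49.50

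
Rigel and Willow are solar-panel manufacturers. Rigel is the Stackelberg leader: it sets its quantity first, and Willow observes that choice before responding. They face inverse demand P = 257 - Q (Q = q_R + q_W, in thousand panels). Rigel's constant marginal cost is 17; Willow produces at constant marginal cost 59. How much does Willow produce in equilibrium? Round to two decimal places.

The follower Willow best-responds to any q_R: π_W = (257 - Q)q_W - 59q_W.
Follower FOC: 198 - q_R - 2q_W = 0, so q_W(q_R) = (198 - q_R)/2.
The leader anticipates this reaction. Substituting into P = 257 - Q gives P = 158 - (1/2)q_R, so π_R = (158 - (1/2)q_R)q_R - 17q_R.
Maximising: ∂π_R/∂q_R = 141 - q_R = 0, giving q_R = 141.
Then q_W = (198 - 141)/2 = 57/2.

28.50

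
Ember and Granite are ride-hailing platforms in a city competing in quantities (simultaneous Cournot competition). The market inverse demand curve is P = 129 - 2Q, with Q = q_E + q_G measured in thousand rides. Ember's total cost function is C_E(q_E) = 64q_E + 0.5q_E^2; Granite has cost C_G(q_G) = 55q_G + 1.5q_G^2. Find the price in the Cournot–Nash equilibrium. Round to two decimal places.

93.71

Ember's profit: π_E = (129 - 2Q)q_E - (64q_E + (1/2)q_E²). Setting ∂π_E/∂q_E = 0: 65 - 5q_E - 2(q_G) = 0.
Granite's first-order condition: 74 - 7q_G - 2(q_E) = 0.
So q_E = (65 - 2q_G)/5 and q_G = (74 - 2q_E)/7.
Solving the pair: q_E = 307/31, q_G = 240/31.
Total output Q = 547/31, so price P = 129 - 2·(547/31) = 93.7097.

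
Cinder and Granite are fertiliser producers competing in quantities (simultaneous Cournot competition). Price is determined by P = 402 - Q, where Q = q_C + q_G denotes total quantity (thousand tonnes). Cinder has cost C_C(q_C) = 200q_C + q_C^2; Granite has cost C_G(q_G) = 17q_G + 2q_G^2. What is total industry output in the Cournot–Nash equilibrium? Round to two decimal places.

Cinder's profit: π_C = (402 - Q)q_C - (200q_C + q_C²). Setting ∂π_C/∂q_C = 0: 202 - 4q_C - (q_G) = 0.
Granite's first-order condition: 385 - 6q_G - (q_C) = 0.
So q_C = (202 - q_G)/4 and q_G = (385 - q_C)/6.
Solving the pair: q_C = 827/23, q_G = 1338/23.
Total output Q = 827/23 + 1338/23 = 94.1304.

94.13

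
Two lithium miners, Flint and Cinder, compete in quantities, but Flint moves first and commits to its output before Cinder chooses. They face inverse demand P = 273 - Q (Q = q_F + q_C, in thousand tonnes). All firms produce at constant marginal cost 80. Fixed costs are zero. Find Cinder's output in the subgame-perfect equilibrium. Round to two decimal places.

48.25

The follower Cinder best-responds to any q_F: π_C = (273 - Q)q_C - 80q_C.
∂π_C/∂q_C = 193 - q_F - 2q_C = 0 gives the reaction function q_C = (193 - q_F)/2.
Flint substitutes q_C(q_F) into its own profit: π_F = q_F(273 - q_F - (193 - q_F)/2) - 80q_F = (353/2 - (1/2)q_F)q_F - 80q_F.
Leader FOC: 193/2 - q_F = 0, so q_F = 193/2.
Then q_C = (193 - 193/2)/2 = 193/4.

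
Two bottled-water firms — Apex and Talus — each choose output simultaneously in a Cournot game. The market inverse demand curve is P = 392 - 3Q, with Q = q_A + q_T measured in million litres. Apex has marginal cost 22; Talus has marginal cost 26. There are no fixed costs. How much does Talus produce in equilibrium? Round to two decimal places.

40.22

Apex's profit: π_A = (392 - 3Q)q_A - (22q_A). Setting ∂π_A/∂q_A = 0: 370 - 6q_A - 3(q_T) = 0.
Talus's first-order condition: 366 - 6q_T - 3(q_A) = 0.
Best responses: q_A = (370 - 3q_T)/6, q_T = (366 - 3q_A)/6.
Solving the pair: q_A = 374/9, q_T = 362/9.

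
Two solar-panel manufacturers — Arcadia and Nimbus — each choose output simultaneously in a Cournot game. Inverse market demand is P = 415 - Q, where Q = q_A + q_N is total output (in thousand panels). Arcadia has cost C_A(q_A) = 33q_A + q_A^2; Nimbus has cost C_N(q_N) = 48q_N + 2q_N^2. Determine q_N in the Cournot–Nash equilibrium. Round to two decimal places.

Arcadia's profit: π_A = (415 - Q)q_A - (33q_A + q_A²). Setting ∂π_A/∂q_A = 0: 382 - 4q_A - (q_N) = 0.
Nimbus's first-order condition: 367 - 6q_N - (q_A) = 0.
So q_A = (382 - q_N)/4 and q_N = (367 - q_A)/6.
Solving the pair: q_A = 1925/23, q_N = 1086/23.

47.22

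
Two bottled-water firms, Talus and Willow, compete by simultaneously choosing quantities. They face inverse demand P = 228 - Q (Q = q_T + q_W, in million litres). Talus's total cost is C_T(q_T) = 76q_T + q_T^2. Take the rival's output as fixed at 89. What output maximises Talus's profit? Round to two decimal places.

With the rival's output fixed at 89, Talus's profit is π_T = (228 - 89 - q_T)q_T - (76q_T + q_T²) = (139 - q_T)q_T - (76q_T + q_T²).
∂π_T/∂q_T = 63 - 4q_T = 0, so q_T = 63/4.

15.75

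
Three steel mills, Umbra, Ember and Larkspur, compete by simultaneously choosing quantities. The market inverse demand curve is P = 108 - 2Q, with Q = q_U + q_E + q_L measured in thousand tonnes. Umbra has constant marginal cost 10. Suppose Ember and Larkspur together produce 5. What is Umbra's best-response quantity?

22

With rivals' combined output fixed at 5, Umbra's profit is π_U = (108 - 2·5 - 2q_U)q_U - (10q_U) = (98 - 2q_U)q_U - (10q_U).
∂π_U/∂q_U = 88 - 4q_U = 0, so q_U = 22.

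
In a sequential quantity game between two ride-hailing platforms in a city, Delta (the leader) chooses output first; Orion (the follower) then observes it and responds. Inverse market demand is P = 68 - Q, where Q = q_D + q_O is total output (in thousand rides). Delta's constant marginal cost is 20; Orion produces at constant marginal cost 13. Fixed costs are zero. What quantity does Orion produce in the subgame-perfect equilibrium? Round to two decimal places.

Solve by backward induction. Given q_D, the follower Orion maximises π_O = (68 - q_D - q_O)q_O - 13q_O.
Follower FOC: 55 - q_D - 2q_O = 0, so q_O(q_D) = (55 - q_D)/2.
Delta substitutes q_O(q_D) into its own profit: π_D = q_D(68 - q_D - (55 - q_D)/2) - 20q_D = (81/2 - (1/2)q_D)q_D - 20q_D.
The leader's first-order condition 41/2 - q_D = 0 yields q_D = 41/2.
Then q_O = (55 - 41/2)/2 = 69/4.

17.25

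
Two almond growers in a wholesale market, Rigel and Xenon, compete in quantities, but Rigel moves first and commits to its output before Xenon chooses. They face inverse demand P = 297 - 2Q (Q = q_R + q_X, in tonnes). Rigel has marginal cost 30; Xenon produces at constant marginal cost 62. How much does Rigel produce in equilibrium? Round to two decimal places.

74.75

Solve by backward induction. Given q_R, the follower Xenon maximises π_X = (297 - 2q_R - 2q_X)q_X - 62q_X.
Setting the follower's marginal profit to zero, 235 - 2q_R - 4q_X = 0, i.e. q_X = (235 - 2q_R)/4.
The leader anticipates this reaction. Substituting into P = 297 - 2Q gives P = 359/2 - q_R, so π_R = (359/2 - q_R)q_R - 30q_R.
Maximising: ∂π_R/∂q_R = 299/2 - 2q_R = 0, giving q_R = 299/4.
Then q_X = (235 - 2·(299/4))/4 = 171/8.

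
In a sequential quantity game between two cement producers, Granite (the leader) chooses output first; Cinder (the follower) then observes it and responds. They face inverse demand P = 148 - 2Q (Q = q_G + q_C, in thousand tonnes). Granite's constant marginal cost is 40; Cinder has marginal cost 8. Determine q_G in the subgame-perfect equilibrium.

The follower Cinder best-responds to any q_G: π_C = (148 - 2Q)q_C - 8q_C.
Follower FOC: 140 - 2q_G - 4q_C = 0, so q_C(q_G) = (140 - 2q_G)/4.
Granite substitutes q_C(q_G) into its own profit: π_G = q_G(148 - 2q_G - (140 - 2q_G)/2) - 40q_G = (78 - q_G)q_G - 40q_G.
Maximising: ∂π_G/∂q_G = 38 - 2q_G = 0, giving q_G = 19.
Then q_C = (140 - 2·19)/4 = 51/2.

19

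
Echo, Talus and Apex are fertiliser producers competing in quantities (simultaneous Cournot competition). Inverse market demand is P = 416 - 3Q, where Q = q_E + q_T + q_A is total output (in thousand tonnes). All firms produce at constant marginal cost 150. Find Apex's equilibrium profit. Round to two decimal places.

Each firm earns π_i = (416 - 3Q)q_i - 150q_i.
Setting ∂π_i/∂q_i = 0 with rivals' quantities fixed: 266 - 6q_i - 3·Σ_{j≠i} q_j = 0.
With identical firms every q_j equals q_i, so Σ_{j≠i} q_j = 2q_i and 266 = 12q_i, giving q_i = 133/6.
Price P = 416 - 3·(133/2) = 433/2.
Apex's profit: (433/2 - 150)·(133/6) = 1474.0833.

1474.08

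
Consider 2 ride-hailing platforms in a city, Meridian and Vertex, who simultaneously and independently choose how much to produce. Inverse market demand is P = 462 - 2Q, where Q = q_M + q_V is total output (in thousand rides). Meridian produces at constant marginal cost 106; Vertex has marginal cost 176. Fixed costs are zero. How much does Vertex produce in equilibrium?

36

Meridian's profit: π_M = (462 - 2Q)q_M - (106q_M). Setting ∂π_M/∂q_M = 0: 356 - 4q_M - 2(q_V) = 0.
Vertex's profit: π_V = (462 - 2Q)q_V - (176q_V). Setting ∂π_V/∂q_V = 0: 286 - 4q_V - 2(q_M) = 0.
So q_M = (356 - 2q_V)/4 and q_V = (286 - 2q_M)/4.
Substituting one into the other gives q_M = 71 and q_V = 36.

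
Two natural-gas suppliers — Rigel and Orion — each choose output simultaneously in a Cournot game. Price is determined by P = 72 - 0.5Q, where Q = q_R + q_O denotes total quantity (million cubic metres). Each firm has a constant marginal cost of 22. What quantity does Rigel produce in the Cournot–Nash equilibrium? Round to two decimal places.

33.33

A representative firm's profit is π_i = q_i(72 - 0.5Q) - 22q_i.
First-order condition (treating rivals' output as given): 50 - q_i - (1/2)q_j = 0.
With identical firms every q_j equals q_i, so q_j = q_i and 50 = (3/2)q_i, giving q_i = 100/3.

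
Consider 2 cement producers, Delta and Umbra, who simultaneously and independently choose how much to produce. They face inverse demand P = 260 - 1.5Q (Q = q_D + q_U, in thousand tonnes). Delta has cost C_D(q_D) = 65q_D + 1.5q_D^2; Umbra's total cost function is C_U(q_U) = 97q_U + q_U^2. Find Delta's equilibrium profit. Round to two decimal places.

2078.91

Delta's profit: π_D = (260 - 1.5Q)q_D - (65q_D + (3/2)q_D²). Setting ∂π_D/∂q_D = 0: 195 - 6q_D - (3/2)(q_U) = 0.
Umbra's profit: π_U = (260 - 1.5Q)q_U - (97q_U + q_U²). Setting ∂π_U/∂q_U = 0: 163 - 5q_U - (3/2)(q_D) = 0.
Rearranging gives the reaction functions q_D = (195 - (3/2)q_U)/6 and q_U = (163 - (3/2)q_D)/5.
Solving the pair: q_D = 974/37, q_U = 914/37.
Price P = 260 - (3/2)·(1888/37) = 183.4595.
Delta's profit: 183.4595·(974/37) - 65·(974/37) - (3/2)(974/37)² = 2078.9102.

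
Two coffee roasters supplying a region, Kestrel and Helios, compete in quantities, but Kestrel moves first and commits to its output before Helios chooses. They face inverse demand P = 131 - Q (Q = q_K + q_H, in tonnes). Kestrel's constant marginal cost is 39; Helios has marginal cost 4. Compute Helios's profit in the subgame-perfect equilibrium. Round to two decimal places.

2425.56

Solve by backward induction. Given q_K, the follower Helios maximises π_H = (131 - q_K - q_H)q_H - 4q_H.
Setting the follower's marginal profit to zero, 127 - q_K - 2q_H = 0, i.e. q_H = (127 - q_K)/2.
Kestrel substitutes q_H(q_K) into its own profit: π_K = q_K(131 - q_K - (127 - q_K)/2) - 39q_K = (135/2 - (1/2)q_K)q_K - 39q_K.
Leader FOC: 57/2 - q_K = 0, so q_K = 57/2.
Then q_H = (127 - 57/2)/2 = 197/4.
Price P = 131 - 311/4 = 213/4.
Helios's profit: (213/4 - 4)·(197/4) = 2425.5625.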